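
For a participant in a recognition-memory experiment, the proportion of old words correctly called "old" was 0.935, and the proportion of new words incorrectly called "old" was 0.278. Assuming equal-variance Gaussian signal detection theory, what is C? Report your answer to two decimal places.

C = -0.46

Φ⁻¹(H) = Φ⁻¹(0.935) = 1.514
Φ⁻¹(FA) = Φ⁻¹(0.278) = -0.589
c = −½·[z(H) + z(FA)] = −0.5 × (1.514 + (-0.589)) = -0.4625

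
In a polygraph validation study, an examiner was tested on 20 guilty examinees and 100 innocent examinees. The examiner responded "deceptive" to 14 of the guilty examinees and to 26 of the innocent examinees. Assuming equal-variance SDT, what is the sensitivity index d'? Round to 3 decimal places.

d' = 1.168

H = 14/20 = 0.7000
FA = 26/100 = 0.2600
z(0.7000) = 0.5244, z(0.2600) = -0.6433
d' = z(H) − z(FA) = 0.5244 − (-0.6433) = 1.1677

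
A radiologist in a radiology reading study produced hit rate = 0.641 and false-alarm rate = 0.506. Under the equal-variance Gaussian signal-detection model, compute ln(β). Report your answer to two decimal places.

Φ⁻¹(H) = Φ⁻¹(0.641) = 0.361
Φ⁻¹(FA) = Φ⁻¹(0.506) = 0.015
ln β = −½·[z(H)² − z(FA)²] = −0.5 × (0.130 − 0.000) = -0.065

ln β = -0.07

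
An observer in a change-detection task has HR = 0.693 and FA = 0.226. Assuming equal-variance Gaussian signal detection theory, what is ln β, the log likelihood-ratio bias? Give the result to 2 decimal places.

z(H) = 0.504
z(FA) = -0.752
ln β = −½·[z(H)² − z(FA)²] = −0.5 × (0.254 − 0.566) = 0.156

ln β = 0.16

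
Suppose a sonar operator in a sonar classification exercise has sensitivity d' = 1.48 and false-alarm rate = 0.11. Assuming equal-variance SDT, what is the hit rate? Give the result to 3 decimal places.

z(false-alarm rate) = z(0.11) = -1.2265
z(H) = z(FA) + d' = -1.2265 + 1.48 = 0.2535
hit rate = Φ(0.2535) = 0.6001

hit rate = 0.600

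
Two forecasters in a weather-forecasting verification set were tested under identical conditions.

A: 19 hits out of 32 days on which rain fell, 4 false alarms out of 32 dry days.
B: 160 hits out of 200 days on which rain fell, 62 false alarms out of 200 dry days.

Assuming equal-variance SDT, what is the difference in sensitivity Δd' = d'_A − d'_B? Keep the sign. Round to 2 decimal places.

A: z(0.5938) = 0.237, z(0.1250) = -1.150, d' = 1.387
B: z(0.8000) = 0.842, z(0.3100) = -0.496, d' = 1.338
Δd' = d'_A − d'_B = 1.387 − 1.338 = 0.049
A has the higher sensitivity.

Δd' = 0.05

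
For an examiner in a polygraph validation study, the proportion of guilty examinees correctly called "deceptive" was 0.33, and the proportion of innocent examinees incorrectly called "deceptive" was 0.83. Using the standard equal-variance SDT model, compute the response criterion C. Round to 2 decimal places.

Φ⁻¹(H) = Φ⁻¹(0.33) = -0.4399
Φ⁻¹(FA) = Φ⁻¹(0.83) = 0.9542
c = −½·[z(H) + z(FA)] = −0.5 × (-0.4399 + 0.9542) = -0.25715
c < 0: the examiner has a liberal response bias.

C = -0.26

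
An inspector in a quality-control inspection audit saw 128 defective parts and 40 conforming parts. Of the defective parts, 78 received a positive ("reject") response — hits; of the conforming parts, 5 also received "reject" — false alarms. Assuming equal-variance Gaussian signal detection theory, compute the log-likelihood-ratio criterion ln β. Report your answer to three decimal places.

H = 78/128 = 0.6094
FA = 5/40 = 0.1250
Φ⁻¹(H) = Φ⁻¹(0.6094) = 0.2778
Φ⁻¹(FA) = Φ⁻¹(0.1250) = -1.1503
ln β = −½·[z(H)² − z(FA)²] = −0.5 × (0.0772 − 1.3232) = 0.6230

ln β = 0.623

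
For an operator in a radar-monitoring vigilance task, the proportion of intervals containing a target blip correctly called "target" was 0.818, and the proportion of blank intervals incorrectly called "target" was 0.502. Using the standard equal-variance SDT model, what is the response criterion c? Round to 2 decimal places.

z(H) = z(0.818) = 0.908
z(FA) = z(0.502) = 0.005
c = −½·[z(H) + z(FA)] = −0.5 × (0.908 + 0.005) = -0.4565
c < 0: the operator has a liberal response bias.

c = -0.46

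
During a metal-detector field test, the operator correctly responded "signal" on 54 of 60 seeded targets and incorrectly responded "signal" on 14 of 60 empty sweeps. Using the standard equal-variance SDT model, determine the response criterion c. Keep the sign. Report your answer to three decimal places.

H = 54/60 = 0.9000
FA = 14/60 = 0.2333
Φ⁻¹(0.9000) = 1.2816, Φ⁻¹(0.2333) = -0.7280
c = −½·[z(H) + z(FA)] = −0.5 × (1.2816 + (-0.7280)) = -0.2768

c = -0.277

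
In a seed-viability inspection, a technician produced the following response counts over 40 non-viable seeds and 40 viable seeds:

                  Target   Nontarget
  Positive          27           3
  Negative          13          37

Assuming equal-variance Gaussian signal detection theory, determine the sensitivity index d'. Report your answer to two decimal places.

d' = 1.89

H = 27/40 = 0.6750
FA = 3/40 = 0.0750
z(H) = 0.4538
z(FA) = -1.4395
d' = z(H) − z(FA) = 0.4538 − (-1.4395) = 1.8933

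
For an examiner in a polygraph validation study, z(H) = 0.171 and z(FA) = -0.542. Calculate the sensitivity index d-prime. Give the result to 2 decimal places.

d' = z(H) − z(FA) = 0.171 − (-0.542) = 0.713

d-prime = 0.71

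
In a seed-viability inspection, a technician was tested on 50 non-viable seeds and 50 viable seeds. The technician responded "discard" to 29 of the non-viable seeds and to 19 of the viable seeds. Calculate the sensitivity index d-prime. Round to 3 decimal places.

d-prime = 0.507

H = 29/50 = 0.5800
FA = 19/50 = 0.3800
Φ⁻¹(H) = Φ⁻¹(0.5800) = 0.2019
Φ⁻¹(FA) = Φ⁻¹(0.3800) = -0.3055
d' = z(H) − z(FA) = 0.2019 − (-0.3055) = 0.5074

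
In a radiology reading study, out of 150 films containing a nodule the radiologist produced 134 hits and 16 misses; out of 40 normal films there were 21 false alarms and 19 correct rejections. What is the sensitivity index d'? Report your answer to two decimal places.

H = 134/150 = 0.8933
FA = 21/40 = 0.5250
z(H) = z(0.8933) = 1.2443
z(FA) = z(0.5250) = 0.0627
d' = z(H) − z(FA) = 1.2443 − 0.0627 = 1.1816

d' = 1.18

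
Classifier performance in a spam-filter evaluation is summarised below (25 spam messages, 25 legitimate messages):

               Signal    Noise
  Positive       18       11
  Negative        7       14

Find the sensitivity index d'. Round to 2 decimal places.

H = 18/25 = 0.7200
FA = 11/25 = 0.4400
z(H) = 0.583
z(FA) = -0.151
d' = z(H) − z(FA) = 0.583 − (-0.151) = 0.734

d' = 0.73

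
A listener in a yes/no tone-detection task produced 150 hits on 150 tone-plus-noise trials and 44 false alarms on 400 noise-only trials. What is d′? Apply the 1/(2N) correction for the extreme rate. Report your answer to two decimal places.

The hit rate is 150/150 = 1, so apply the 1/(2N) correction: H → 1 − 1/(2·150) = 0.99667.
z(H) = z(0.99667) = 2.713
z(FA) = z(0.11000) = -1.227
d' = 2.713 − (-1.227) = 3.940

d′ = 3.94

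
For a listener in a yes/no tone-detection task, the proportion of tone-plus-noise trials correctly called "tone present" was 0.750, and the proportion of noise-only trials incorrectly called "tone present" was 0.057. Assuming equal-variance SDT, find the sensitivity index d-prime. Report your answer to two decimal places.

d-prime = 2.25

z(0.750) = 0.674, z(0.057) = -1.580
d' = z(H) − z(FA) = 0.674 − (-1.580) = 2.254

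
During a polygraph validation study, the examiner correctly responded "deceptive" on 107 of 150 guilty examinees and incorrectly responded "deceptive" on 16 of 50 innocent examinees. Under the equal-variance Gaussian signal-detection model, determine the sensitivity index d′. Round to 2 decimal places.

H = 107/150 = 0.7133
FA = 16/50 = 0.3200
Φ⁻¹(H) = 0.5631
Φ⁻¹(FA) = -0.4677
d' = z(H) − z(FA) = 0.5631 − (-0.4677) = 1.0308

d′ = 1.03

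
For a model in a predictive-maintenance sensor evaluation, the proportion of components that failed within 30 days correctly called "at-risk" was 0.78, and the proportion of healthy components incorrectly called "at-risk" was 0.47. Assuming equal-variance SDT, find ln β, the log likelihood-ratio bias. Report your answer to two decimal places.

Φ⁻¹(0.78) = 0.772, Φ⁻¹(0.47) = -0.075
ln β = −½·[z(H)² − z(FA)²] = −0.5 × (0.596 − 0.006) = -0.295

ln β = -0.30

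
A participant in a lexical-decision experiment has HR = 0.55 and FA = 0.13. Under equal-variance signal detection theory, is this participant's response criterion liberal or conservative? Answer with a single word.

conservative

z(H) = 0.126, z(FA) = -1.126
c = −½·(z(H) + z(FA)) = 0.500
c > 0 → conservative criterion (biased toward responding “no”).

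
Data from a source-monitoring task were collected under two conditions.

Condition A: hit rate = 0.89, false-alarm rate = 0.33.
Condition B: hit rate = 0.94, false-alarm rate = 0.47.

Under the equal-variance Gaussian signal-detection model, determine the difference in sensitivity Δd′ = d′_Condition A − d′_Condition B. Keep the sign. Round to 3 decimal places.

Condition A: z(0.89) = 1.2265, z(0.33) = -0.4399, d' = 1.6664
Condition B: z(0.94) = 1.5548, z(0.47) = -0.0753, d' = 1.6301
Δd' = d'_Condition A − d'_Condition B = 1.6664 − 1.6301 = 0.0363
Condition A has the higher sensitivity.

Δd′ = 0.036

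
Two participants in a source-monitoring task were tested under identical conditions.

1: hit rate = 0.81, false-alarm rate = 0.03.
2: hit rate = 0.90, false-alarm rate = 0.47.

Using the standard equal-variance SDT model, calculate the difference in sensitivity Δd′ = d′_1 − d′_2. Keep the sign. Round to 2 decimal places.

Δd′ = 1.40

1: z(0.81) = 0.878, z(0.03) = -1.881, d' = 2.759
2: z(0.90) = 1.282, z(0.47) = -0.075, d' = 1.357
Δd' = d'_1 − d'_2 = 2.759 − 1.357 = 1.402
1 has the higher sensitivity.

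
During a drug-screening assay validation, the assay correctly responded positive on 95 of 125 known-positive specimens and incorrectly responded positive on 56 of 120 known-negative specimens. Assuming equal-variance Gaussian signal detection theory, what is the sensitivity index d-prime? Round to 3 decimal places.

H = 95/125 = 0.7600
FA = 56/120 = 0.4667
z(0.7600) = 0.7063, z(0.4667) = -0.0836
d' = z(H) − z(FA) = 0.7063 − (-0.0836) = 0.7899

d-prime = 0.790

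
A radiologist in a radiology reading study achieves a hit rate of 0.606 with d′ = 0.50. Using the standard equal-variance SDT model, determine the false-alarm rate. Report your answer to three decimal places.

false-alarm rate = 0.409

z(hit rate) = z(0.606) = 0.2689
z(FA) = z(H) − d' = 0.2689 − 0.50 = -0.2311
false-alarm rate = Φ(-0.2311) = 0.4086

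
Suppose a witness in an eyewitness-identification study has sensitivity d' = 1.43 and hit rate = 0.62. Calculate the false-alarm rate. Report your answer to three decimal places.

false-alarm rate = 0.130

z(hit rate) = z(0.62) = 0.3055
z(FA) = z(H) − d' = 0.3055 − 1.43 = -1.1245
false-alarm rate = Φ(-1.1245) = 0.1304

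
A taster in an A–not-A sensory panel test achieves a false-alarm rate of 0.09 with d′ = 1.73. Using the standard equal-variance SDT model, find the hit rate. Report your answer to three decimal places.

hit rate = 0.651

z(false-alarm rate) = z(0.09) = -1.3408
z(H) = z(FA) + d' = -1.3408 + 1.73 = 0.3892
hit rate = Φ(0.3892) = 0.6514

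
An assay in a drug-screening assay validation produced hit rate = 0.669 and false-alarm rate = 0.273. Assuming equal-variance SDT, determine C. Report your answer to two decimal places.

Φ⁻¹(H) = Φ⁻¹(0.669) = 0.437
Φ⁻¹(FA) = Φ⁻¹(0.273) = -0.604
c = −½·[z(H) + z(FA)] = −0.5 × (0.437 + (-0.604)) = 0.0835
c > 0: the assay has a conservative response bias.

C = 0.08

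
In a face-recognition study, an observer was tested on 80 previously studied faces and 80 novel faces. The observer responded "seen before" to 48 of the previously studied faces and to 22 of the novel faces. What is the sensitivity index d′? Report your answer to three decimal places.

H = 48/80 = 0.6000
FA = 22/80 = 0.2750
z(H) = z(0.6000) = 0.2533
z(FA) = z(0.2750) = -0.5978
d' = z(H) − z(FA) = 0.2533 − (-0.5978) = 0.8511

d′ = 0.851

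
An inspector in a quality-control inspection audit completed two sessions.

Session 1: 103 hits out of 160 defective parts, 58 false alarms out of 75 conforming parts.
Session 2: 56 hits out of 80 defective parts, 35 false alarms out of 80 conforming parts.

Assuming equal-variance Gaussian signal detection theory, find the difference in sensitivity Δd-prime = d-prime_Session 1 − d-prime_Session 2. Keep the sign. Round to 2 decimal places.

Δd-prime = -1.06

Session 1: z(0.6438) = 0.369, z(0.7733) = 0.750, d' = -0.381
Session 2: z(0.7000) = 0.524, z(0.4375) = -0.157, d' = 0.681
Δd' = d'_Session 1 − d'_Session 2 = -0.381 − 0.681 = -1.062
Session 2 has the higher sensitivity.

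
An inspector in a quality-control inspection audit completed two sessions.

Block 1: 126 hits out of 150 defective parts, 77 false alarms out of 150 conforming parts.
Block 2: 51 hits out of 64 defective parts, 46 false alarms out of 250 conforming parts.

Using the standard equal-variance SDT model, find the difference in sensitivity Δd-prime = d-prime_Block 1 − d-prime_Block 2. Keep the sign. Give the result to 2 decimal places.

Block 1: z(0.8400) = 0.994, z(0.5133) = 0.033, d' = 0.961
Block 2: z(0.7969) = 0.831, z(0.1840) = -0.900, d' = 1.731
Δd' = d'_Block 1 − d'_Block 2 = 0.961 − 1.731 = -0.770
Block 2 has the higher sensitivity.

Δd-prime = -0.77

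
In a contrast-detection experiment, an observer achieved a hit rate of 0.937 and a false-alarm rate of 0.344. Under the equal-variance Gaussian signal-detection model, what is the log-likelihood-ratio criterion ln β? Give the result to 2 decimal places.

Φ⁻¹(H) = Φ⁻¹(0.937) = 1.530
Φ⁻¹(FA) = Φ⁻¹(0.344) = -0.402
ln β = −½·[z(H)² − z(FA)²] = −0.5 × (2.341 − 0.162) = -1.0895

ln β = -1.09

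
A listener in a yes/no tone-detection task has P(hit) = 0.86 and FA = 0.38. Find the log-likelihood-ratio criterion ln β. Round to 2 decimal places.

ln β = -0.54

z(H) = 1.080
z(FA) = -0.305
ln β = −½·[z(H)² − z(FA)²] = −0.5 × (1.166 − 0.093) = -0.5365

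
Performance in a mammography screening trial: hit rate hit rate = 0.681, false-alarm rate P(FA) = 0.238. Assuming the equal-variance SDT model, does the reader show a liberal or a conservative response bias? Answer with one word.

z(H) = 0.470, z(FA) = -0.713
c = −½·(z(H) + z(FA)) = 0.1215
c > 0 → conservative criterion (biased toward responding “no”).

conservative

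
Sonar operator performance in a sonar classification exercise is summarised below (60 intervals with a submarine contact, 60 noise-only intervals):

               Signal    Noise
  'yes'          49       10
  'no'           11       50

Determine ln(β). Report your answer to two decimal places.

H = 49/60 = 0.8167
FA = 10/60 = 0.1667
z(0.8167) = 0.903, z(0.1667) = -0.967
ln β = −½·[z(H)² − z(FA)²] = −0.5 × (0.815 − 0.935) = 0.060

ln β = 0.06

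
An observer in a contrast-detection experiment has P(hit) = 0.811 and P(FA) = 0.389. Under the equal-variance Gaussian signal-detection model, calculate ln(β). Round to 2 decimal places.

ln β = -0.35

Φ⁻¹(H) = Φ⁻¹(0.811) = 0.882
Φ⁻¹(FA) = Φ⁻¹(0.389) = -0.282
ln β = −½·[z(H)² − z(FA)²] = −0.5 × (0.778 − 0.080) = -0.349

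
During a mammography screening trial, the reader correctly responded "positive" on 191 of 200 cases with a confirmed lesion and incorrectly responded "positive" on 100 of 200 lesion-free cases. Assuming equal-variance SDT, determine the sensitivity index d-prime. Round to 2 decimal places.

H = 191/200 = 0.9550
FA = 100/200 = 0.5000
z(H) = 1.695
z(FA) = 0.000
d' = z(H) − z(FA) = 1.695 − 0.000 = 1.695

d-prime = 1.70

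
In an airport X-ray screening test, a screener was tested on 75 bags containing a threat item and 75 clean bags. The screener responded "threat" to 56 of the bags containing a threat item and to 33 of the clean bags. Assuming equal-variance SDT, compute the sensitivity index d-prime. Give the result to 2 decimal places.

d-prime = 0.82

H = 56/75 = 0.7467
FA = 33/75 = 0.4400
Φ⁻¹(H) = Φ⁻¹(0.7467) = 0.664
Φ⁻¹(FA) = Φ⁻¹(0.4400) = -0.151
d' = z(H) − z(FA) = 0.664 − (-0.151) = 0.815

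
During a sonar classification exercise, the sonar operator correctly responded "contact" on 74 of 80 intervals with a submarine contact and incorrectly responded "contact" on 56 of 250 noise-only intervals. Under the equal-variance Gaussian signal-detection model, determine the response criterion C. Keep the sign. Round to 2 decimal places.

C = -0.34

H = 74/80 = 0.9250
FA = 56/250 = 0.2240
z(H) = 1.4395
z(FA) = -0.7588
c = −½·[z(H) + z(FA)] = −0.5 × (1.4395 + (-0.7588)) = -0.34035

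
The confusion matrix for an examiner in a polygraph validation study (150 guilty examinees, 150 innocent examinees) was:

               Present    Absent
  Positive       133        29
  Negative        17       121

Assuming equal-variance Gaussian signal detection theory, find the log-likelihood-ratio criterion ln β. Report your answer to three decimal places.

H = 133/150 = 0.8867
FA = 29/150 = 0.1933
z(H) = 1.2092
z(FA) = -0.8658
ln β = −½·[z(H)² − z(FA)²] = −0.5 × (1.4622 − 0.7496) = -0.3563

ln β = -0.356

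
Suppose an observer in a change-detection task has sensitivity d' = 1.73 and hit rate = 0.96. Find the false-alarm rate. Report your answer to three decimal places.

z(hit rate) = z(0.96) = 1.7507
z(FA) = z(H) − d' = 1.7507 − 1.73 = 0.0207
false-alarm rate = Φ(0.0207) = 0.5083

false-alarm rate = 0.508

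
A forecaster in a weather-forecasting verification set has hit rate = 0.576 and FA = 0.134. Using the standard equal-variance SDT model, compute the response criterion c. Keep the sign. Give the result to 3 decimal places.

c = 0.458

z(H) = 0.1917
z(FA) = -1.1077
c = −½·[z(H) + z(FA)] = −0.5 × (0.1917 + (-1.1077)) = 0.4580
c > 0: the forecaster has a conservative response bias.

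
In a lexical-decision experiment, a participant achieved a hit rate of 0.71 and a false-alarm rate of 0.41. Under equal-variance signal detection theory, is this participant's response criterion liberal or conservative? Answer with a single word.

liberal

z(H) = 0.553, z(FA) = -0.228
c = −½·(z(H) + z(FA)) = -0.1625
c < 0 → liberal criterion (biased toward responding “yes”).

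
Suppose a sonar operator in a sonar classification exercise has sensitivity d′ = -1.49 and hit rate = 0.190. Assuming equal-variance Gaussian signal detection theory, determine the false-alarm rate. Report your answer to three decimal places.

false-alarm rate = 0.730

z(hit rate) = z(0.190) = -0.8779
z(FA) = z(H) − d' = -0.8779 − (-1.49) = 0.6121
false-alarm rate = Φ(0.6121) = 0.7298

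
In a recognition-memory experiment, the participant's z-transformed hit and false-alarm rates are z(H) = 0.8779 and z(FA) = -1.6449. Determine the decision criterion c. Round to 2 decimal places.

c = −½·[z(H) + z(FA)] = −½·(0.8779 + (-1.6449)) = 0.3835
c > 0: the participant has a conservative response bias.

c = 0.38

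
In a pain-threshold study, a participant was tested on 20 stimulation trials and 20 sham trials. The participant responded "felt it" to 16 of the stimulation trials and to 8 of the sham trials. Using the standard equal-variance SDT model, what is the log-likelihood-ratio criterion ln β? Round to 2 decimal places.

ln β = -0.32

H = 16/20 = 0.8000
FA = 8/20 = 0.4000
Φ⁻¹(H) = Φ⁻¹(0.8000) = 0.842
Φ⁻¹(FA) = Φ⁻¹(0.4000) = -0.253
ln β = −½·[z(H)² − z(FA)²] = −0.5 × (0.709 − 0.064) = -0.3225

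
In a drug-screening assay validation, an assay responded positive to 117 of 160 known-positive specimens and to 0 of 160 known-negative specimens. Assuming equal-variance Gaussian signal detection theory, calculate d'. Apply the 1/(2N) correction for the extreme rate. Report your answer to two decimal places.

d' = 3.35

The false-alarm rate is 0/160 = 0, so apply the 1/(2N) correction: FA → 1/(2·160) = 0.00313.
z(H) = z(0.73125) = 0.617
z(FA) = z(0.00313) = -2.734
d' = 0.617 − (-2.734) = 3.351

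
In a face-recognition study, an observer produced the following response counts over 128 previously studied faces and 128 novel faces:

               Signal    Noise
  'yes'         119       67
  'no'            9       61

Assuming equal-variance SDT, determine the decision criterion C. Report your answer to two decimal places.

H = 119/128 = 0.9297
FA = 67/128 = 0.5234
Φ⁻¹(H) = Φ⁻¹(0.9297) = 1.4736
Φ⁻¹(FA) = Φ⁻¹(0.5234) = 0.0587
c = −½·[z(H) + z(FA)] = −0.5 × (1.4736 + 0.0587) = -0.76615

C = -0.77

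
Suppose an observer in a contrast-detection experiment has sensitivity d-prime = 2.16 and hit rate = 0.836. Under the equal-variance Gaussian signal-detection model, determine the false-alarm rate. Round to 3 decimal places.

false-alarm rate = 0.119

z(hit rate) = z(0.836) = 0.9782
z(FA) = z(H) − d' = 0.9782 − 2.16 = -1.1818
false-alarm rate = Φ(-1.1818) = 0.1186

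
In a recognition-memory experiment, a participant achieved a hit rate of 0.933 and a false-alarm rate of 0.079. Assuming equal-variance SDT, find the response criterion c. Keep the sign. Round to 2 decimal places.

c = -0.04

Φ⁻¹(0.933) = 1.499, Φ⁻¹(0.079) = -1.412
c = −½·[z(H) + z(FA)] = −0.5 × (1.499 + (-1.412)) = -0.0435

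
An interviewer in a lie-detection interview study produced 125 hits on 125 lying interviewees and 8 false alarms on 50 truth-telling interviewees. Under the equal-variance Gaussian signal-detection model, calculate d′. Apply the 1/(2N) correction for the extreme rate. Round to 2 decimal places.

d′ = 3.65

The hit rate is 125/125 = 1, so apply the 1/(2N) correction: H → 1 − 1/(2·125) = 0.99600.
z(H) = z(0.99600) = 2.652
z(FA) = z(0.16000) = -0.994
d' = 2.652 − (-0.994) = 3.646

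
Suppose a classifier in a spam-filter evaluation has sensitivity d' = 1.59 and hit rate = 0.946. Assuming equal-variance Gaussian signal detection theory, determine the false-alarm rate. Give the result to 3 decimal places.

z(hit rate) = z(0.946) = 1.6072
z(FA) = z(H) − d' = 1.6072 − 1.59 = 0.0172
false-alarm rate = Φ(0.0172) = 0.5069

false-alarm rate = 0.507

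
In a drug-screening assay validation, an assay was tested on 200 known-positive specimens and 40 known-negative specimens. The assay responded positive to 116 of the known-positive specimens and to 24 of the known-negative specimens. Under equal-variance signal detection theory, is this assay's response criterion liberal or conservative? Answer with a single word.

z(H) = 0.202, z(FA) = 0.253
c = −½·(z(H) + z(FA)) = -0.2275
c < 0 → liberal criterion (biased toward responding “yes”).

liberal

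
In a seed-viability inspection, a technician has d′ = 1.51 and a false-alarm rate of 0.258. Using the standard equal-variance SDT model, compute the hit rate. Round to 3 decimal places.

hit rate = 0.805

z(false-alarm rate) = z(0.258) = -0.6495
z(H) = z(FA) + d' = -0.6495 + 1.51 = 0.8605
hit rate = Φ(0.8605) = 0.8052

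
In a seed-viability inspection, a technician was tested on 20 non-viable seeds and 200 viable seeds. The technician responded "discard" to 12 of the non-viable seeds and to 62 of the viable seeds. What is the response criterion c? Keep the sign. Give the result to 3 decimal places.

c = 0.121

H = 12/20 = 0.6000
FA = 62/200 = 0.3100
Φ⁻¹(0.6000) = 0.2533, Φ⁻¹(0.3100) = -0.4959
c = −½·[z(H) + z(FA)] = −0.5 × (0.2533 + (-0.4959)) = 0.1213
c > 0: the technician has a conservative response bias.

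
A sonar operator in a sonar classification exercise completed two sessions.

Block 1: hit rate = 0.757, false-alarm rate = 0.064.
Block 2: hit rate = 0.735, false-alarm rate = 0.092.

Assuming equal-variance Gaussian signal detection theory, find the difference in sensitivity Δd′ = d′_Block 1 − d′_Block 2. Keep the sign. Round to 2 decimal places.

Δd′ = 0.26

Block 1: z(0.757) = 0.697, z(0.064) = -1.522, d' = 2.219
Block 2: z(0.735) = 0.628, z(0.092) = -1.329, d' = 1.957
Δd' = d'_Block 1 − d'_Block 2 = 2.219 − 1.957 = 0.262
Block 1 has the higher sensitivity.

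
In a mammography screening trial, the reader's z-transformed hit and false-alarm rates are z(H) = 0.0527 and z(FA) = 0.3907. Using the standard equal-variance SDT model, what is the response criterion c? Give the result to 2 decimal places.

c = -0.22

c = −½·[z(H) + z(FA)] = −½·(0.0527 + 0.3907) = -0.2217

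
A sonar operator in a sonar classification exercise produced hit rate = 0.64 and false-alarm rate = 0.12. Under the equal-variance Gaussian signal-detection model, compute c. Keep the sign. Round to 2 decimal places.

z(H) = 0.358
z(FA) = -1.175
c = −½·[z(H) + z(FA)] = −0.5 × (0.358 + (-1.175)) = 0.4085
c > 0: the sonar operator has a conservative response bias.

c = 0.41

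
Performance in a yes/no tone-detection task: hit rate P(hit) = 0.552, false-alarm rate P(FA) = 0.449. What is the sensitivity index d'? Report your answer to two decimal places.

d' = 0.26

Φ⁻¹(H) = Φ⁻¹(0.552) = 0.131
Φ⁻¹(FA) = Φ⁻¹(0.449) = -0.128
d' = z(H) − z(FA) = 0.131 − (-0.128) = 0.259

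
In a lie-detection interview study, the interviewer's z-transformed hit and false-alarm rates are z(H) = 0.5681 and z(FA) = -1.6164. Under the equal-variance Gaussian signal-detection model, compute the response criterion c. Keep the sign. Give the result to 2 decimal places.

c = 0.52

c = −½·[z(H) + z(FA)] = −½·(0.5681 + (-1.6164)) = 0.52415
c > 0: the interviewer has a conservative response bias.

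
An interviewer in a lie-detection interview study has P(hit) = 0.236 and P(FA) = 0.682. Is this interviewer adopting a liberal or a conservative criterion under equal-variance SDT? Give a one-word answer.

conservative

z(H) = -0.719, z(FA) = 0.473
c = −½·(z(H) + z(FA)) = 0.123
c > 0 → conservative criterion (biased toward responding “no”).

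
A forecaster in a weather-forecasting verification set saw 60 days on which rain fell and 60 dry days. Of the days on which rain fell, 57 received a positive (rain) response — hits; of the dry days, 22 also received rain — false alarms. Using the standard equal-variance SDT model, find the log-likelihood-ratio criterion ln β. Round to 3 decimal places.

H = 57/60 = 0.9500
FA = 22/60 = 0.3667
z(H) = z(0.9500) = 1.6449
z(FA) = z(0.3667) = -0.3406
ln β = −½·[z(H)² − z(FA)²] = −0.5 × (2.7057 − 0.1160) = -1.29485

ln β = -1.295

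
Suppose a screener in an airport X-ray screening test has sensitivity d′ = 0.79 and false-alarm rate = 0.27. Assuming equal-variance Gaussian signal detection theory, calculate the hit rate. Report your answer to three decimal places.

hit rate = 0.570

z(false-alarm rate) = z(0.27) = -0.6128
z(H) = z(FA) + d' = -0.6128 + 0.79 = 0.1772
hit rate = Φ(0.1772) = 0.5703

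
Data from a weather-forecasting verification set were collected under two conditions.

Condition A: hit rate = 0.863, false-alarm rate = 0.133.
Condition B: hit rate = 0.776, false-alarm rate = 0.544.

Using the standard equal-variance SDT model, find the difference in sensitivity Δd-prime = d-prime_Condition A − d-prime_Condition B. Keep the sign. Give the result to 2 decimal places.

Condition A: z(0.863) = 1.094, z(0.133) = -1.112, d' = 2.206
Condition B: z(0.776) = 0.759, z(0.544) = 0.111, d' = 0.648
Δd' = d'_Condition A − d'_Condition B = 2.206 − 0.648 = 1.558
Condition A has the higher sensitivity.

Δd-prime = 1.56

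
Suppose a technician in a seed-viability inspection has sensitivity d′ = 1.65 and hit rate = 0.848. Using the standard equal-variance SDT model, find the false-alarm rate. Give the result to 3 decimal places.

z(hit rate) = z(0.848) = 1.0279
z(FA) = z(H) − d' = 1.0279 − 1.65 = -0.6221
false-alarm rate = Φ(-0.6221) = 0.2669

false-alarm rate = 0.267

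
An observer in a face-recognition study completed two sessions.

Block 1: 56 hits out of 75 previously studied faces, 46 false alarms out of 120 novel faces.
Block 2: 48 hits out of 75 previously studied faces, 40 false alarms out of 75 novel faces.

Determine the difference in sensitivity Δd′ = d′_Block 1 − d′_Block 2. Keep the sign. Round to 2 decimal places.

Block 1: z(0.7467) = 0.664, z(0.3833) = -0.297, d' = 0.961
Block 2: z(0.6400) = 0.358, z(0.5333) = 0.084, d' = 0.274
Δd' = d'_Block 1 − d'_Block 2 = 0.961 − 0.274 = 0.687
Block 1 has the higher sensitivity.

Δd′ = 0.69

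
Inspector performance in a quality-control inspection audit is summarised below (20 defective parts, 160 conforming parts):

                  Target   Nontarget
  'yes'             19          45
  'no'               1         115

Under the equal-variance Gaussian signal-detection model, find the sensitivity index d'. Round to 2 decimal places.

H = 19/20 = 0.9500
FA = 45/160 = 0.2812
z(H) = z(0.9500) = 1.645
z(FA) = z(0.2812) = -0.579
d' = z(H) − z(FA) = 1.645 − (-0.579) = 2.224

d' = 2.22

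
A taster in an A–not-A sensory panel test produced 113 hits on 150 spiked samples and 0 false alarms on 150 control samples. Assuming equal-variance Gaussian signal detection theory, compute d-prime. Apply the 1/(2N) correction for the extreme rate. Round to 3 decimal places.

The false-alarm rate is 0/150 = 0, so apply the 1/(2N) correction: FA → 1/(2·150) = 0.00333.
z(H) = z(0.75333) = 0.6850
z(FA) = z(0.00333) = -2.7134
d' = 0.6850 − (-2.7134) = 3.3984

d-prime = 3.398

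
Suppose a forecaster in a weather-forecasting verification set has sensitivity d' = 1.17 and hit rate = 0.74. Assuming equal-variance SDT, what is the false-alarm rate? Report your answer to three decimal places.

z(hit rate) = z(0.74) = 0.6433
z(FA) = z(H) − d' = 0.6433 − 1.17 = -0.5267
false-alarm rate = Φ(-0.5267) = 0.2992

false-alarm rate = 0.299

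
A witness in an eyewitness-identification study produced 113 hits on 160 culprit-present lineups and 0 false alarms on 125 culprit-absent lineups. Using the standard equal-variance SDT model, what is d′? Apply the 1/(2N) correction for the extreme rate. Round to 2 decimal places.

d′ = 3.19

The false-alarm rate is 0/125 = 0, so apply the 1/(2N) correction: FA → 1/(2·125) = 0.00400.
z(H) = z(0.70625) = 0.542
z(FA) = z(0.00400) = -2.652
d' = 0.542 − (-2.652) = 3.194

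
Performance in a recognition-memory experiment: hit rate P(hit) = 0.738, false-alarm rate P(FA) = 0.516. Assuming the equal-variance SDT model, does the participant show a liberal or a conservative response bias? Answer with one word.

liberal

z(H) = 0.637, z(FA) = 0.040
c = −½·(z(H) + z(FA)) = -0.3385
c < 0 → liberal criterion (biased toward responding “yes”).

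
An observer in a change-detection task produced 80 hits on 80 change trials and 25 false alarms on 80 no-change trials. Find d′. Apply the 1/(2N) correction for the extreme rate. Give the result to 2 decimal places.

The hit rate is 80/80 = 1, so apply the 1/(2N) correction: H → 1 − 1/(2·80) = 0.99375.
z(H) = z(0.99375) = 2.498
z(FA) = z(0.31250) = -0.489
d' = 2.498 − (-0.489) = 2.987

d′ = 2.99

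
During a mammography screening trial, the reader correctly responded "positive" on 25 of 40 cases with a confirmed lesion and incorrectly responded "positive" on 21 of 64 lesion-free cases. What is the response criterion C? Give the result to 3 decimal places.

H = 25/40 = 0.6250
FA = 21/64 = 0.3281
z(0.6250) = 0.3186, z(0.3281) = -0.4452
c = −½·[z(H) + z(FA)] = −0.5 × (0.3186 + (-0.4452)) = 0.0633

C = 0.063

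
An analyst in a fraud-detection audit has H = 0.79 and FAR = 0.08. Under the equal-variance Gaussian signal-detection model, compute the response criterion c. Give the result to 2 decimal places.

Φ⁻¹(H) = Φ⁻¹(0.79) = 0.806
Φ⁻¹(FA) = Φ⁻¹(0.08) = -1.405
c = −½·[z(H) + z(FA)] = −0.5 × (0.806 + (-1.405)) = 0.2995
c > 0: the analyst has a conservative response bias.

c = 0.30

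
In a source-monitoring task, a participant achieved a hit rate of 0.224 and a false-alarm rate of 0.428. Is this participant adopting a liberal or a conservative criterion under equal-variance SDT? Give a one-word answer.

z(H) = -0.759, z(FA) = -0.181
c = −½·(z(H) + z(FA)) = 0.470
c > 0 → conservative criterion (biased toward responding “no”).

conservative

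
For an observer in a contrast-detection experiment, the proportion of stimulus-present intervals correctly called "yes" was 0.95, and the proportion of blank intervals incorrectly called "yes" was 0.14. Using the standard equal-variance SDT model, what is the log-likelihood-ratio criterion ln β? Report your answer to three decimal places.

z(H) = 1.6449
z(FA) = -1.0803
ln β = −½·[z(H)² − z(FA)²] = −0.5 × (2.7057 − 1.1670) = -0.76935

ln β = -0.769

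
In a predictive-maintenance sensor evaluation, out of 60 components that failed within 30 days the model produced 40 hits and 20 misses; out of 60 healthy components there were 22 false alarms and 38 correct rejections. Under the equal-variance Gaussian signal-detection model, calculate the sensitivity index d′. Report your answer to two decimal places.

H = 40/60 = 0.6667
FA = 22/60 = 0.3667
z(H) = z(0.6667) = 0.431
z(FA) = z(0.3667) = -0.341
d' = z(H) − z(FA) = 0.431 − (-0.341) = 0.772

d′ = 0.77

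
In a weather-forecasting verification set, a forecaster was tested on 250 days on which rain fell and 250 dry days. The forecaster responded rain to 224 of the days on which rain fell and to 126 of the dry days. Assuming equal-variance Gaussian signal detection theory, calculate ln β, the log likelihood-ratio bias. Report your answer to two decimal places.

ln β = -0.79

H = 224/250 = 0.8960
FA = 126/250 = 0.5040
Φ⁻¹(0.8960) = 1.259, Φ⁻¹(0.5040) = 0.010
ln β = −½·[z(H)² − z(FA)²] = −0.5 × (1.585 − 0.000) = -0.7925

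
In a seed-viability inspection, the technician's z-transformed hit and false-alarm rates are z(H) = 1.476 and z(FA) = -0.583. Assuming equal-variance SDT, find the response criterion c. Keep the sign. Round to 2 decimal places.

c = -0.45

c = −½·[z(H) + z(FA)] = −½·(1.476 + (-0.583)) = -0.4465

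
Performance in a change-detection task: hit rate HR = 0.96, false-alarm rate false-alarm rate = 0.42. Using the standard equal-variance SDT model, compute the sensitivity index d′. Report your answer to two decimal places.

z(H) = z(0.96) = 1.751
z(FA) = z(0.42) = -0.202
d' = z(H) − z(FA) = 1.751 − (-0.202) = 1.953

d′ = 1.95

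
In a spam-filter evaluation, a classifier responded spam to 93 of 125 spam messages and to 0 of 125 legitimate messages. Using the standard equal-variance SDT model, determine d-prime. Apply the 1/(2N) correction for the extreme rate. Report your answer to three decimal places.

The false-alarm rate is 0/125 = 0, so apply the 1/(2N) correction: FA → 1/(2·125) = 0.00400.
z(H) = z(0.74400) = 0.6557
z(FA) = z(0.00400) = -2.6521
d' = 0.6557 − (-2.6521) = 3.3078

d-prime = 3.308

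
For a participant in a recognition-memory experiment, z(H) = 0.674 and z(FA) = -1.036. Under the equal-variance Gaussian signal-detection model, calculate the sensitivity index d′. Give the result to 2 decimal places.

d′ = 1.71

d' = z(H) − z(FA) = 0.674 − (-1.036) = 1.710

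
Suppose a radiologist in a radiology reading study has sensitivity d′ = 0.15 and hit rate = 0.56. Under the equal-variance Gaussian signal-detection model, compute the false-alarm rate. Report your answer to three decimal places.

z(hit rate) = z(0.56) = 0.1510
z(FA) = z(H) − d' = 0.1510 − 0.15 = 0.0010
false-alarm rate = Φ(0.0010) = 0.5004

false-alarm rate = 0.500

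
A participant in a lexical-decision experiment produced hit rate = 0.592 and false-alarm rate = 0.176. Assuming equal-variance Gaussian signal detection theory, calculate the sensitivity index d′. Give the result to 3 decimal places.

d′ = 1.163

Φ⁻¹(H) = 0.2327
Φ⁻¹(FA) = -0.9307
d' = z(H) − z(FA) = 0.2327 − (-0.9307) = 1.1634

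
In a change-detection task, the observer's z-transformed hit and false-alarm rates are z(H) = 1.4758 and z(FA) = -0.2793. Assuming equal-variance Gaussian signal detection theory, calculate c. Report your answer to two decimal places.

c = −½·[z(H) + z(FA)] = −½·(1.4758 + (-0.2793)) = -0.59825

c = -0.60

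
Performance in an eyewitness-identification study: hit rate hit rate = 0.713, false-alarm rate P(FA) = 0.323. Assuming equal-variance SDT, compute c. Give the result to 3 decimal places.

z(H) = 0.5622
z(FA) = -0.4593
c = −½·[z(H) + z(FA)] = −0.5 × (0.5622 + (-0.4593)) = -0.05145

c = -0.051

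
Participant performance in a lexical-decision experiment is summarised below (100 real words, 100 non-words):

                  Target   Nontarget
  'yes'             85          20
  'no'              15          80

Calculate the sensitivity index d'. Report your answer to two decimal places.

d' = 1.88

H = 85/100 = 0.8500
FA = 20/100 = 0.2000
z(H) = z(0.8500) = 1.0364
z(FA) = z(0.2000) = -0.8416
d' = z(H) − z(FA) = 1.0364 − (-0.8416) = 1.8780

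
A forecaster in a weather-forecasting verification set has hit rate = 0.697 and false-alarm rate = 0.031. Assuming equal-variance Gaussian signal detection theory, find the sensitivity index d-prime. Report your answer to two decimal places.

z(H) = z(0.697) = 0.5158
z(FA) = z(0.031) = -1.8663
d' = z(H) − z(FA) = 0.5158 − (-1.8663) = 2.3821

d-prime = 2.38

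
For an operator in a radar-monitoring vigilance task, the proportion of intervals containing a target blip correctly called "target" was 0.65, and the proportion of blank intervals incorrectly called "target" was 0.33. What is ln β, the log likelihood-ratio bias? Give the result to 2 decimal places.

ln β = 0.02

z(H) = z(0.65) = 0.385
z(FA) = z(0.33) = -0.440
ln β = −½·[z(H)² − z(FA)²] = −0.5 × (0.148 − 0.194) = 0.023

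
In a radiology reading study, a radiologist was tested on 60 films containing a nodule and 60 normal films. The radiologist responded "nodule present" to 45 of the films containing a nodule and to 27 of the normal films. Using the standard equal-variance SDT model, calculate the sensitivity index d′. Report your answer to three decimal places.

d′ = 0.800

H = 45/60 = 0.7500
FA = 27/60 = 0.4500
Φ⁻¹(H) = Φ⁻¹(0.7500) = 0.6745
Φ⁻¹(FA) = Φ⁻¹(0.4500) = -0.1257
d' = z(H) − z(FA) = 0.6745 − (-0.1257) = 0.8002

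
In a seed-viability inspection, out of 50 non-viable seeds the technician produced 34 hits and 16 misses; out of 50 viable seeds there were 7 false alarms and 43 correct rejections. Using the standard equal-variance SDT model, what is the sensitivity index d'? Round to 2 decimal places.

d' = 1.55

H = 34/50 = 0.6800
FA = 7/50 = 0.1400
Φ⁻¹(H) = Φ⁻¹(0.6800) = 0.468
Φ⁻¹(FA) = Φ⁻¹(0.1400) = -1.080
d' = z(H) − z(FA) = 0.468 − (-1.080) = 1.548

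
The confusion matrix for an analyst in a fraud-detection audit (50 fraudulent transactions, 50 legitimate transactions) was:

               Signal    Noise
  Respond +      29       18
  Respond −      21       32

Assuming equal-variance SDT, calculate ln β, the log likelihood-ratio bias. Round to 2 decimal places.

H = 29/50 = 0.5800
FA = 18/50 = 0.3600
z(H) = 0.202
z(FA) = -0.358
ln β = −½·[z(H)² − z(FA)²] = −0.5 × (0.041 − 0.128) = 0.0435

ln β = 0.04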